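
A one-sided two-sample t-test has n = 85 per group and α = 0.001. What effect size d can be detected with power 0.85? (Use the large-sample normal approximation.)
d ≈ 0.63

Minimum detectable effect (two-sample t-test, normal approximation):
d = (z_α + z_β) / √(n/2)
d = (3.090 + 1.036) / √(85/2)
d = 4.127 / 6.519
d ≈ 0.63

By Cohen's convention (0.2 small / 0.5 medium / 0.8 large): medium effect.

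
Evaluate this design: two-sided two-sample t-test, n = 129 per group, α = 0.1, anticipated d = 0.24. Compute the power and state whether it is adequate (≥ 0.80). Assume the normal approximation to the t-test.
Power ≈ 0.61; the study is underpowered (power < 0.80)

Power calculation (two-sample t-test, normal approximation):
z_β = d · √(n/2) - z_{α/2}
z_β = 0.24 · √(129/2) - 1.645
z_β = 0.24 · 8.031 - 1.645
z_β = 0.283

Power = Φ(z_β) = Φ(0.283) ≈ 0.611

Effect size d = 0.24 is small by Cohen's convention (0.2/0.5/0.8).

Threshold: power ≥ 0.80 is conventionally adequate.
Power ≈ 0.61 → the study is underpowered (power < 0.80).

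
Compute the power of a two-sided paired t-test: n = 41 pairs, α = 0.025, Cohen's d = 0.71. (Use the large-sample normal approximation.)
Power ≈ 0.99

Power calculation (paired t-test, normal approximation):
z_β = d · √n - z_{α/2}
z_β = 0.71 · √41 - 2.241
z_β = 0.71 · 6.403 - 2.241
z_β = 2.305

Power = Φ(z_β) = Φ(2.305) ≈ 0.989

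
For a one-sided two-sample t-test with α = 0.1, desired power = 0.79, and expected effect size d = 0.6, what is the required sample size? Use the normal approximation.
n = 25 per group

Sample size formula (two-sample t-test, normal approximation):
n = 2 · ((z_α + z_β) / d)²

z_α = 1.282 (for α = 0.1, one-sided)
z_β = 0.806 (for power = 0.79)
d = 0.6

n = 2 · ((1.282 + 0.806) / 0.6)²
n = 2 · (3.480)²
n ≈ 24.22
Round up to the next whole number: n = 25 per group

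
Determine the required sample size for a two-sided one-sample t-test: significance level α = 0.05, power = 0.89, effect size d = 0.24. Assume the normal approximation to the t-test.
n = 177

Sample size formula (one-sample t-test, normal approximation):
n = ((z_{α/2} + z_β) / d)²

z_{α/2} = 1.960 (for α = 0.05, two-sided)
z_β = 1.227 (for power = 0.89)
d = 0.24

n = ((1.960 + 1.227) / 0.24)²
n = (13.279)²
n ≈ 176.33
Round up to the next whole number: n = 177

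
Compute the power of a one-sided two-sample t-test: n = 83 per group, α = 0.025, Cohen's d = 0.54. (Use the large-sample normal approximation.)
Power ≈ 0.94

Power calculation (two-sample t-test, normal approximation):
z_β = d · √(n/2) - z_α
z_β = 0.54 · √(83/2) - 1.960
z_β = 0.54 · 6.442 - 1.960
z_β = 1.519

Power = Φ(z_β) = Φ(1.519) ≈ 0.936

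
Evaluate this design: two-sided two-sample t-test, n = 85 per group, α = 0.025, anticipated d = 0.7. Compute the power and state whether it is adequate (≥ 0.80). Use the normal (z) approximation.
Power ≈ 0.99; the study is adequately powered (power ≥ 0.80)

Power calculation (two-sample t-test, normal approximation):
z_β = d · √(n/2) - z_{α/2}
z_β = 0.7 · √(85/2) - 2.241
z_β = 0.7 · 6.519 - 2.241
z_β = 2.322

Power = Φ(z_β) = Φ(2.322) ≈ 0.990

Effect size d = 0.7 is medium by Cohen's convention (0.2/0.5/0.8).

Threshold: power ≥ 0.80 is conventionally adequate.
Power ≈ 0.99 → the study is adequately powered (power ≥ 0.80).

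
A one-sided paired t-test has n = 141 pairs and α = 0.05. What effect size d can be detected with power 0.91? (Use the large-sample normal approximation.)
d ≈ 0.25

Minimum detectable effect (paired t-test, normal approximation):
d = (z_α + z_β) / √n
d = (1.645 + 1.341) / √141
d = 2.986 / 11.874
d ≈ 0.25

By Cohen's convention (0.2 small / 0.5 medium / 0.8 large): small effect.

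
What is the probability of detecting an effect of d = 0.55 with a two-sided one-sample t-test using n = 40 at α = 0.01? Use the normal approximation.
Power ≈ 0.82

Power calculation (one-sample t-test, normal approximation):
z_β = d · √n - z_{α/2}
z_β = 0.55 · √40 - 2.576
z_β = 0.55 · 6.325 - 2.576
z_β = 0.903

Power = Φ(z_β) = Φ(0.903) ≈ 0.817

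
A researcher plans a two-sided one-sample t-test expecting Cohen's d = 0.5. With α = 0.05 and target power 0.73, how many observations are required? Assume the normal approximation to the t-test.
n = 27

Sample size formula (one-sample t-test, normal approximation):
n = ((z_{α/2} + z_β) / d)²

z_{α/2} = 1.960 (for α = 0.05, two-sided)
z_β = 0.613 (for power = 0.73)
d = 0.5

n = ((1.960 + 0.613) / 0.5)²
n = (5.146)²
n ≈ 26.48
Round up to the next whole number: n = 27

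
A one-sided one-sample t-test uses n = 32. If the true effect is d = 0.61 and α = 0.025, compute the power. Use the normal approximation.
Power ≈ 0.93

Power calculation (one-sample t-test, normal approximation):
z_β = d · √n - z_α
z_β = 0.61 · √32 - 1.960
z_β = 0.61 · 5.657 - 1.960
z_β = 1.491

Power = Φ(z_β) = Φ(1.491) ≈ 0.932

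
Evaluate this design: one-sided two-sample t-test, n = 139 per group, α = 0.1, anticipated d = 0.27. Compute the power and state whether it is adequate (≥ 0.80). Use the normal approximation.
Power ≈ 0.83; the study is adequately powered (power ≥ 0.80)

Power calculation (two-sample t-test, normal approximation):
z_β = d · √(n/2) - z_α
z_β = 0.27 · √(139/2) - 1.282
z_β = 0.27 · 8.337 - 1.282
z_β = 0.969

Power = Φ(z_β) = Φ(0.969) ≈ 0.834

Effect size d = 0.27 is small by Cohen's convention (0.2/0.5/0.8).

Threshold: power ≥ 0.80 is conventionally adequate.
Power ≈ 0.83 → the study is adequately powered (power ≥ 0.80).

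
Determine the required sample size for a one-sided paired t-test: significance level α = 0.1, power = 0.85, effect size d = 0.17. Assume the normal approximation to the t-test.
n = 186 pairs

Sample size formula (paired t-test, normal approximation):
n = ((z_α + z_β) / d)²

z_α = 1.282 (for α = 0.1, one-sided)
z_β = 1.036 (for power = 0.85)
d = 0.17

n = ((1.282 + 1.036) / 0.17)²
n = (13.635)²
n ≈ 185.91
Round up to the next whole number: n = 186 pairs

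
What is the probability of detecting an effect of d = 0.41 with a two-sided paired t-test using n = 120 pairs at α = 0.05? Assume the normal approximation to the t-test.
Power ≈ 0.99

Power calculation (paired t-test, normal approximation):
z_β = d · √n - z_{α/2}
z_β = 0.41 · √120 - 1.960
z_β = 0.41 · 10.954 - 1.960
z_β = 2.531

Power = Φ(z_β) = Φ(2.531) ≈ 0.994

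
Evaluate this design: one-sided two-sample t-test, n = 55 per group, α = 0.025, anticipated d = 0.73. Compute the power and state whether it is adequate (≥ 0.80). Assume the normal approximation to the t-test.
Power ≈ 0.97; the study is adequately powered (power ≥ 0.80)

Power calculation (two-sample t-test, normal approximation):
z_β = d · √(n/2) - z_α
z_β = 0.73 · √(55/2) - 1.960
z_β = 0.73 · 5.244 - 1.960
z_β = 1.868

Power = Φ(z_β) = Φ(1.868) ≈ 0.969

Effect size d = 0.73 is medium by Cohen's convention (0.2/0.5/0.8).

Threshold: power ≥ 0.80 is conventionally adequate.
Power ≈ 0.97 → the study is adequately powered (power ≥ 0.80).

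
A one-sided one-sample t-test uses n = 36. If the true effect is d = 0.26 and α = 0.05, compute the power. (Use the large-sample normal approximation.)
Power ≈ 0.47

Power calculation (one-sample t-test, normal approximation):
z_β = d · √n - z_α
z_β = 0.26 · √36 - 1.645
z_β = 0.26 · 6.000 - 1.645
z_β = -0.085

Power = Φ(z_β) = Φ(-0.085) ≈ 0.466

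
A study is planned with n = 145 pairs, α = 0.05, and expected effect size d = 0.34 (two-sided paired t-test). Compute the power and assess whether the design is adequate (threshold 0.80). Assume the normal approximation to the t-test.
Power ≈ 0.98; the study is adequately powered (power ≥ 0.80)

Power calculation (paired t-test, normal approximation):
z_β = d · √n - z_{α/2}
z_β = 0.34 · √145 - 1.960
z_β = 0.34 · 12.042 - 1.960
z_β = 2.134

Power = Φ(z_β) = Φ(2.134) ≈ 0.984

Effect size d = 0.34 is small by Cohen's convention (0.2/0.5/0.8).

Threshold: power ≥ 0.80 is conventionally adequate.
Power ≈ 0.98 → the study is adequately powered (power ≥ 0.80).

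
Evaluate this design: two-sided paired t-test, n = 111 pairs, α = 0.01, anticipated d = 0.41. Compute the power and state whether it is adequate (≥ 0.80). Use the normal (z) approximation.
Power ≈ 0.96; the study is adequately powered (power ≥ 0.80)

Power calculation (paired t-test, normal approximation):
z_β = d · √n - z_{α/2}
z_β = 0.41 · √111 - 2.576
z_β = 0.41 · 10.536 - 2.576
z_β = 1.744

Power = Φ(z_β) = Φ(1.744) ≈ 0.959

Effect size d = 0.41 is small by Cohen's convention (0.2/0.5/0.8).

Threshold: power ≥ 0.80 is conventionally adequate.
Power ≈ 0.96 → the study is adequately powered (power ≥ 0.80).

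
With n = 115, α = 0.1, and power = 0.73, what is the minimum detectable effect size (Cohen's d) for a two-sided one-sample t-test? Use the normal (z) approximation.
d ≈ 0.21

Minimum detectable effect (one-sample t-test, normal approximation):
d = (z_{α/2} + z_β) / √n
d = (1.645 + 0.613) / √115
d = 2.258 / 10.724
d ≈ 0.21

By Cohen's convention (0.2 small / 0.5 medium / 0.8 large): small effect.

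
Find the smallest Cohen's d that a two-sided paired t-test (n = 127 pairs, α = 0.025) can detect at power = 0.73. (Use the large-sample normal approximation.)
d ≈ 0.25

Minimum detectable effect (paired t-test, normal approximation):
d = (z_{α/2} + z_β) / √n
d = (2.241 + 0.613) / √127
d = 2.854 / 11.269
d ≈ 0.25

By Cohen's convention (0.2 small / 0.5 medium / 0.8 large): small effect.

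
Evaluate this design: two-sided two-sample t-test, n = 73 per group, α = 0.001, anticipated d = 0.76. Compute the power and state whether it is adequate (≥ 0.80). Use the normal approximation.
Power ≈ 0.90; the study is adequately powered (power ≥ 0.80)

Power calculation (two-sample t-test, normal approximation):
z_β = d · √(n/2) - z_{α/2}
z_β = 0.76 · √(73/2) - 3.291
z_β = 0.76 · 6.042 - 3.291
z_β = 1.301

Power = Φ(z_β) = Φ(1.301) ≈ 0.903

Effect size d = 0.76 is medium by Cohen's convention (0.2/0.5/0.8).

Threshold: power ≥ 0.80 is conventionally adequate.
Power ≈ 0.90 → the study is adequately powered (power ≥ 0.80).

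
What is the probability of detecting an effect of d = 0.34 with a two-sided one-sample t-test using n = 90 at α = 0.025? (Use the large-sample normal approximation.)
Power ≈ 0.84

Power calculation (one-sample t-test, normal approximation):
z_β = d · √n - z_{α/2}
z_β = 0.34 · √90 - 2.241
z_β = 0.34 · 9.487 - 2.241
z_β = 0.984

Power = Φ(z_β) = Φ(0.984) ≈ 0.837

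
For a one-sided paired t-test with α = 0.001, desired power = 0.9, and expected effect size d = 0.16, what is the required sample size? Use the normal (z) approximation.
n = 747 pairs

Sample size formula (paired t-test, normal approximation):
n = ((z_α + z_β) / d)²

z_α = 3.090 (for α = 0.001, one-sided)
z_β = 1.282 (for power = 0.9)
d = 0.16

n = ((3.090 + 1.282) / 0.16)²
n = (27.325)²
n ≈ 746.66
Round up to the next whole number: n = 747 pairs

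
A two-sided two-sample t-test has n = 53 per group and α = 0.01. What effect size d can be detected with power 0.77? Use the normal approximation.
d ≈ 0.64

Minimum detectable effect (two-sample t-test, normal approximation):
d = (z_{α/2} + z_β) / √(n/2)
d = (2.576 + 0.739) / √(53/2)
d = 3.315 / 5.148
d ≈ 0.64

By Cohen's convention (0.2 small / 0.5 medium / 0.8 large): medium effect.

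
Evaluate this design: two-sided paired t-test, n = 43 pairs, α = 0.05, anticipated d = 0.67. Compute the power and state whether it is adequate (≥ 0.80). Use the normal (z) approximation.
Power ≈ 0.99; the study is adequately powered (power ≥ 0.80)

Power calculation (paired t-test, normal approximation):
z_β = d · √n - z_{α/2}
z_β = 0.67 · √43 - 1.960
z_β = 0.67 · 6.557 - 1.960
z_β = 2.434

Power = Φ(z_β) = Φ(2.434) ≈ 0.993

Effect size d = 0.67 is medium by Cohen's convention (0.2/0.5/0.8).

Threshold: power ≥ 0.80 is conventionally adequate.
Power ≈ 0.99 → the study is adequately powered (power ≥ 0.80).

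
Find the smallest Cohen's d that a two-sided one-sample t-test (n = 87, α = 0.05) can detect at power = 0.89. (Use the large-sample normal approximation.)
d ≈ 0.34

Minimum detectable effect (one-sample t-test, normal approximation):
d = (z_{α/2} + z_β) / √n
d = (1.960 + 1.227) / √87
d = 3.186 / 9.327
d ≈ 0.34

By Cohen's convention (0.2 small / 0.5 medium / 0.8 large): small effect.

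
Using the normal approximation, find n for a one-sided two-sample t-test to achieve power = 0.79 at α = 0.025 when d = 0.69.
n = 33 per group

Sample size formula (two-sample t-test, normal approximation):
n = 2 · ((z_α + z_β) / d)²

z_α = 1.960 (for α = 0.025, one-sided)
z_β = 0.806 (for power = 0.79)
d = 0.69

n = 2 · ((1.960 + 0.806) / 0.69)²
n = 2 · (4.009)²
n ≈ 32.14
Round up to the next whole number: n = 33 per group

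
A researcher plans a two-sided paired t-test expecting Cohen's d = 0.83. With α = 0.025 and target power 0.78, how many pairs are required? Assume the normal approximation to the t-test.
n = 14 pairs

Sample size formula (paired t-test, normal approximation):
n = ((z_{α/2} + z_β) / d)²

z_{α/2} = 2.241 (for α = 0.025, two-sided)
z_β = 0.772 (for power = 0.78)
d = 0.83

n = ((2.241 + 0.772) / 0.83)²
n = (3.630)²
n ≈ 13.18
Round up to the next whole number: n = 14 pairs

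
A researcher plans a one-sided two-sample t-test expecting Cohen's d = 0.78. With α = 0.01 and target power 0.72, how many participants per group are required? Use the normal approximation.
n = 28 per group

Sample size formula (two-sample t-test, normal approximation):
n = 2 · ((z_α + z_β) / d)²

z_α = 2.326 (for α = 0.01, one-sided)
z_β = 0.583 (for power = 0.72)
d = 0.78

n = 2 · ((2.326 + 0.583) / 0.78)²
n = 2 · (3.729)²
n ≈ 27.81
Round up to the next whole number: n = 28 per group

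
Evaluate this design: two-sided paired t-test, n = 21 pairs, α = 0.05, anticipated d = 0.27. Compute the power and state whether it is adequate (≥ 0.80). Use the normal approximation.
Power ≈ 0.23; the study is underpowered (power < 0.80)

Power calculation (paired t-test, normal approximation):
z_β = d · √n - z_{α/2}
z_β = 0.27 · √21 - 1.960
z_β = 0.27 · 4.583 - 1.960
z_β = -0.723

Power = Φ(z_β) = Φ(-0.723) ≈ 0.235

Effect size d = 0.27 is small by Cohen's convention (0.2/0.5/0.8).

Threshold: power ≥ 0.80 is conventionally adequate.
Power ≈ 0.23 → the study is underpowered (power < 0.80).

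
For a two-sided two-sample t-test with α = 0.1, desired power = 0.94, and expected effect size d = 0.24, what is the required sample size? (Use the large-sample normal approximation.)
n = 356 per group

Sample size formula (two-sample t-test, normal approximation):
n = 2 · ((z_{α/2} + z_β) / d)²

z_{α/2} = 1.645 (for α = 0.1, two-sided)
z_β = 1.555 (for power = 0.94)
d = 0.24

n = 2 · ((1.645 + 1.555) / 0.24)²
n = 2 · (13.333)²
n ≈ 355.54
Round up to the next whole number: n = 356 per group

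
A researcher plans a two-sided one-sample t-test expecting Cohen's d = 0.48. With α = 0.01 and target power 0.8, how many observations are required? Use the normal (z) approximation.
n = 51

Sample size formula (one-sample t-test, normal approximation):
n = ((z_{α/2} + z_β) / d)²

z_{α/2} = 2.576 (for α = 0.01, two-sided)
z_β = 0.842 (for power = 0.8)
d = 0.48

n = ((2.576 + 0.842) / 0.48)²
n = (7.121)²
n ≈ 50.71
Round up to the next whole number: n = 51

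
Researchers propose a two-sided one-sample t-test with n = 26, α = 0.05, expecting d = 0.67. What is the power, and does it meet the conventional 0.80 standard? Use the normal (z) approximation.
Power ≈ 0.93; the study is adequately powered (power ≥ 0.80)

Power calculation (one-sample t-test, normal approximation):
z_β = d · √n - z_{α/2}
z_β = 0.67 · √26 - 1.960
z_β = 0.67 · 5.099 - 1.960
z_β = 1.456

Power = Φ(z_β) = Φ(1.456) ≈ 0.927

Effect size d = 0.67 is medium by Cohen's convention (0.2/0.5/0.8).

Threshold: power ≥ 0.80 is conventionally adequate.
Power ≈ 0.93 → the study is adequately powered (power ≥ 0.80).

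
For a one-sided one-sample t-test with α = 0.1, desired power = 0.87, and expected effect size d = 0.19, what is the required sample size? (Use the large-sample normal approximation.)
n = 161

Sample size formula (one-sample t-test, normal approximation):
n = ((z_α + z_β) / d)²

z_α = 1.282 (for α = 0.1, one-sided)
z_β = 1.126 (for power = 0.87)
d = 0.19

n = ((1.282 + 1.126) / 0.19)²
n = (12.674)²
n ≈ 160.63
Round up to the next whole number: n = 161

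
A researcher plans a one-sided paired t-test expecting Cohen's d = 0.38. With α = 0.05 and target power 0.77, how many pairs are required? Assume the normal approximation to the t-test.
n = 40 pairs

Sample size formula (paired t-test, normal approximation):
n = ((z_α + z_β) / d)²

z_α = 1.645 (for α = 0.05, one-sided)
z_β = 0.739 (for power = 0.77)
d = 0.38

n = ((1.645 + 0.739) / 0.38)²
n = (6.274)²
n ≈ 39.36
Round up to the next whole number: n = 40 pairs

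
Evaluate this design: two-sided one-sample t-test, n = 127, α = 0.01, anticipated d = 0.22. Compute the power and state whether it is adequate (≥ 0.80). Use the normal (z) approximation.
Power ≈ 0.46; the study is underpowered (power < 0.80)

Power calculation (one-sample t-test, normal approximation):
z_β = d · √n - z_{α/2}
z_β = 0.22 · √127 - 2.576
z_β = 0.22 · 11.269 - 2.576
z_β = -0.097

Power = Φ(z_β) = Φ(-0.097) ≈ 0.462

Effect size d = 0.22 is small by Cohen's convention (0.2/0.5/0.8).

Threshold: power ≥ 0.80 is conventionally adequate.
Power ≈ 0.46 → the study is underpowered (power < 0.80).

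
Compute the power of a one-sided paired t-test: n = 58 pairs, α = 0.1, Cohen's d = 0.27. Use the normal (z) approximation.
Power ≈ 0.78

Power calculation (paired t-test, normal approximation):
z_β = d · √n - z_α
z_β = 0.27 · √58 - 1.282
z_β = 0.27 · 7.616 - 1.282
z_β = 0.775

Power = Φ(z_β) = Φ(0.775) ≈ 0.781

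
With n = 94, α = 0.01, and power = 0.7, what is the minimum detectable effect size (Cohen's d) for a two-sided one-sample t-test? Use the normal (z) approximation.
d ≈ 0.32

Minimum detectable effect (one-sample t-test, normal approximation):
d = (z_{α/2} + z_β) / √n
d = (2.576 + 0.524) / √94
d = 3.100 / 9.695
d ≈ 0.32

By Cohen's convention (0.2 small / 0.5 medium / 0.8 large): small effect.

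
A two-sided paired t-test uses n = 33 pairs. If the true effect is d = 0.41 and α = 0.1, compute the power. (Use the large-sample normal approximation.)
Power ≈ 0.76

Power calculation (paired t-test, normal approximation):
z_β = d · √n - z_{α/2}
z_β = 0.41 · √33 - 1.645
z_β = 0.41 · 5.745 - 1.645
z_β = 0.710

Power = Φ(z_β) = Φ(0.710) ≈ 0.761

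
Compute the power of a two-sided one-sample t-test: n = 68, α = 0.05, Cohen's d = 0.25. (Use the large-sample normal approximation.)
Power ≈ 0.54

Power calculation (one-sample t-test, normal approximation):
z_β = d · √n - z_{α/2}
z_β = 0.25 · √68 - 1.960
z_β = 0.25 · 8.246 - 1.960
z_β = 0.102

Power = Φ(z_β) = Φ(0.102) ≈ 0.540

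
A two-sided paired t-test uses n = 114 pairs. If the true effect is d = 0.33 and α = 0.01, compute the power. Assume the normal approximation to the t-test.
Power ≈ 0.83

Power calculation (paired t-test, normal approximation):
z_β = d · √n - z_{α/2}
z_β = 0.33 · √114 - 2.576
z_β = 0.33 · 10.677 - 2.576
z_β = 0.948

Power = Φ(z_β) = Φ(0.948) ≈ 0.828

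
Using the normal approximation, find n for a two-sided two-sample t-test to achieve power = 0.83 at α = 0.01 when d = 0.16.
n = 974 per group

Sample size formula (two-sample t-test, normal approximation):
n = 2 · ((z_{α/2} + z_β) / d)²

z_{α/2} = 2.576 (for α = 0.01, two-sided)
z_β = 0.954 (for power = 0.83)
d = 0.16

n = 2 · ((2.576 + 0.954) / 0.16)²
n = 2 · (22.063)²
n ≈ 973.55
Round up to the next whole number: n = 974 per group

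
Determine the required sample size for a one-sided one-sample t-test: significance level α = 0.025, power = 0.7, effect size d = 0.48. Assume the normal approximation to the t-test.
n = 27

Sample size formula (one-sample t-test, normal approximation):
n = ((z_α + z_β) / d)²

z_α = 1.960 (for α = 0.025, one-sided)
z_β = 0.524 (for power = 0.7)
d = 0.48

n = ((1.960 + 0.524) / 0.48)²
n = (5.175)²
n ≈ 26.78
Round up to the next whole number: n = 27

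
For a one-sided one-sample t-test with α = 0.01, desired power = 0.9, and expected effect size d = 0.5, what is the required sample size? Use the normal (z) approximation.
n = 53

Sample size formula (one-sample t-test, normal approximation):
n = ((z_α + z_β) / d)²

z_α = 2.326 (for α = 0.01, one-sided)
z_β = 1.282 (for power = 0.9)
d = 0.5

n = ((2.326 + 1.282) / 0.5)²
n = (7.216)²
n ≈ 52.07
Round up to the next whole number: n = 53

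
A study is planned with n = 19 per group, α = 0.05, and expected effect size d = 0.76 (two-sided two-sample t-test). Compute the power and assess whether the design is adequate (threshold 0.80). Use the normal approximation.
Power ≈ 0.65; the study is underpowered (power < 0.80)

Power calculation (two-sample t-test, normal approximation):
z_β = d · √(n/2) - z_{α/2}
z_β = 0.76 · √(19/2) - 1.960
z_β = 0.76 · 3.082 - 1.960
z_β = 0.383

Power = Φ(z_β) = Φ(0.383) ≈ 0.649

Effect size d = 0.76 is medium by Cohen's convention (0.2/0.5/0.8).

Threshold: power ≥ 0.80 is conventionally adequate.
Power ≈ 0.65 → the study is underpowered (power < 0.80).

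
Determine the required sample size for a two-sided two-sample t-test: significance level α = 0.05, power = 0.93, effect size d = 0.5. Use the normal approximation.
n = 95 per group

Sample size formula (two-sample t-test, normal approximation):
n = 2 · ((z_{α/2} + z_β) / d)²

z_{α/2} = 1.960 (for α = 0.05, two-sided)
z_β = 1.476 (for power = 0.93)
d = 0.5

n = 2 · ((1.960 + 1.476) / 0.5)²
n = 2 · (6.872)²
n ≈ 94.45
Round up to the next whole number: n = 95 per group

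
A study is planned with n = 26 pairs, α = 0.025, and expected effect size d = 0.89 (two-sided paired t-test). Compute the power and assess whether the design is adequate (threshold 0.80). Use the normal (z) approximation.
Power ≈ 0.99; the study is adequately powered (power ≥ 0.80)

Power calculation (paired t-test, normal approximation):
z_β = d · √n - z_{α/2}
z_β = 0.89 · √26 - 2.241
z_β = 0.89 · 5.099 - 2.241
z_β = 2.297

Power = Φ(z_β) = Φ(2.297) ≈ 0.989

Effect size d = 0.89 is large by Cohen's convention (0.2/0.5/0.8).

Threshold: power ≥ 0.80 is conventionally adequate.
Power ≈ 0.99 → the study is adequately powered (power ≥ 0.80).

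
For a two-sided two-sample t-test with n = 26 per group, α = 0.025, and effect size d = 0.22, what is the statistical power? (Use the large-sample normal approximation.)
Power ≈ 0.07

Power calculation (two-sample t-test, normal approximation):
z_β = d · √(n/2) - z_{α/2}
z_β = 0.22 · √(26/2) - 2.241
z_β = 0.22 · 3.606 - 2.241
z_β = -1.448

Power = Φ(z_β) = Φ(-1.448) ≈ 0.074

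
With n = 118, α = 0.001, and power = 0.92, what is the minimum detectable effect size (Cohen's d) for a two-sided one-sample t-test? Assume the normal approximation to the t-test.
d ≈ 0.43

Minimum detectable effect (one-sample t-test, normal approximation):
d = (z_{α/2} + z_β) / √n
d = (3.291 + 1.405) / √118
d = 4.696 / 10.863
d ≈ 0.43

By Cohen's convention (0.2 small / 0.5 medium / 0.8 large): small effect.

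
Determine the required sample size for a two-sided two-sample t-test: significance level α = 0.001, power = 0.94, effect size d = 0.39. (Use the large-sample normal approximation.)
n = 309 per group

Sample size formula (two-sample t-test, normal approximation):
n = 2 · ((z_{α/2} + z_β) / d)²

z_{α/2} = 3.291 (for α = 0.001, two-sided)
z_β = 1.555 (for power = 0.94)
d = 0.39

n = 2 · ((3.291 + 1.555) / 0.39)²
n = 2 · (12.426)²
n ≈ 308.81
Round up to the next whole number: n = 309 per group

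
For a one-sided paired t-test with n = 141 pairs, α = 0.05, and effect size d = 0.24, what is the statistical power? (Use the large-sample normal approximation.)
Power ≈ 0.89

Power calculation (paired t-test, normal approximation):
z_β = d · √n - z_α
z_β = 0.24 · √141 - 1.645
z_β = 0.24 · 11.874 - 1.645
z_β = 1.205

Power = Φ(z_β) = Φ(1.205) ≈ 0.886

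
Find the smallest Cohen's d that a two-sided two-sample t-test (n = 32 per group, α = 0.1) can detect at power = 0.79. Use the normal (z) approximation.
d ≈ 0.61

Minimum detectable effect (two-sample t-test, normal approximation):
d = (z_{α/2} + z_β) / √(n/2)
d = (1.645 + 0.806) / √(32/2)
d = 2.451 / 4.000
d ≈ 0.61

By Cohen's convention (0.2 small / 0.5 medium / 0.8 large): medium effect.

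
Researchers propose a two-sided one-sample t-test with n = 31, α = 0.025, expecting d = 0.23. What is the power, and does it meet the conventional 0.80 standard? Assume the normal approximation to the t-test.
Power ≈ 0.17; the study is underpowered (power < 0.80)

Power calculation (one-sample t-test, normal approximation):
z_β = d · √n - z_{α/2}
z_β = 0.23 · √31 - 2.241
z_β = 0.23 · 5.568 - 2.241
z_β = -0.961

Power = Φ(z_β) = Φ(-0.961) ≈ 0.168

Effect size d = 0.23 is small by Cohen's convention (0.2/0.5/0.8).

Threshold: power ≥ 0.80 is conventionally adequate.
Power ≈ 0.17 → the study is underpowered (power < 0.80).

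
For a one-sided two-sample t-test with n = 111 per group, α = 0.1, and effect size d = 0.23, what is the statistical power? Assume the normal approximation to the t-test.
Power ≈ 0.67

Power calculation (two-sample t-test, normal approximation):
z_β = d · √(n/2) - z_α
z_β = 0.23 · √(111/2) - 1.282
z_β = 0.23 · 7.450 - 1.282
z_β = 0.432

Power = Φ(z_β) = Φ(0.432) ≈ 0.667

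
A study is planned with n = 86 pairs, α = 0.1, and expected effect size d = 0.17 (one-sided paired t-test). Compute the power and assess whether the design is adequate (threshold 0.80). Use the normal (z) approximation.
Power ≈ 0.62; the study is underpowered (power < 0.80)

Power calculation (paired t-test, normal approximation):
z_β = d · √n - z_α
z_β = 0.17 · √86 - 1.282
z_β = 0.17 · 9.274 - 1.282
z_β = 0.295

Power = Φ(z_β) = Φ(0.295) ≈ 0.616

Effect size d = 0.17 is very small by Cohen's convention (0.2/0.5/0.8).

Threshold: power ≥ 0.80 is conventionally adequate.
Power ≈ 0.62 → the study is underpowered (power < 0.80).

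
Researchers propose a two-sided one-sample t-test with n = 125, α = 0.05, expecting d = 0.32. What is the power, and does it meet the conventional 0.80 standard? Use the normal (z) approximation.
Power ≈ 0.95; the study is adequately powered (power ≥ 0.80)

Power calculation (one-sample t-test, normal approximation):
z_β = d · √n - z_{α/2}
z_β = 0.32 · √125 - 1.960
z_β = 0.32 · 11.180 - 1.960
z_β = 1.618

Power = Φ(z_β) = Φ(1.618) ≈ 0.947

Effect size d = 0.32 is small by Cohen's convention (0.2/0.5/0.8).

Threshold: power ≥ 0.80 is conventionally adequate.
Power ≈ 0.95 → the study is adequately powered (power ≥ 0.80).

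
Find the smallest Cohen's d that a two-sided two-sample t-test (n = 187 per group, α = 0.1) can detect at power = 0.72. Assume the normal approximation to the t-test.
d ≈ 0.23

Minimum detectable effect (two-sample t-test, normal approximation):
d = (z_{α/2} + z_β) / √(n/2)
d = (1.645 + 0.583) / √(187/2)
d = 2.228 / 9.670
d ≈ 0.23

By Cohen's convention (0.2 small / 0.5 medium / 0.8 large): small effect.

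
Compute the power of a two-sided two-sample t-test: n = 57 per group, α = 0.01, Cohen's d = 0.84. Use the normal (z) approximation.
Power ≈ 0.97

Power calculation (two-sample t-test, normal approximation):
z_β = d · √(n/2) - z_{α/2}
z_β = 0.84 · √(57/2) - 2.576
z_β = 0.84 · 5.339 - 2.576
z_β = 1.909

Power = Φ(z_β) = Φ(1.909) ≈ 0.972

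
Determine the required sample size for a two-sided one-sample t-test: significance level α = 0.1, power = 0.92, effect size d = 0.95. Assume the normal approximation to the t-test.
n = 11

Sample size formula (one-sample t-test, normal approximation):
n = ((z_{α/2} + z_β) / d)²

z_{α/2} = 1.645 (for α = 0.1, two-sided)
z_β = 1.405 (for power = 0.92)
d = 0.95

n = ((1.645 + 1.405) / 0.95)²
n = (3.211)²
n ≈ 10.31
Round up to the next whole number: n = 11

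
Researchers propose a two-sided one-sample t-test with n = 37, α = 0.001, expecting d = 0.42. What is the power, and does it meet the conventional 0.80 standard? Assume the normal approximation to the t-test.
Power ≈ 0.23; the study is underpowered (power < 0.80)

Power calculation (one-sample t-test, normal approximation):
z_β = d · √n - z_{α/2}
z_β = 0.42 · √37 - 3.291
z_β = 0.42 · 6.083 - 3.291
z_β = -0.736

Power = Φ(z_β) = Φ(-0.736) ≈ 0.231

Effect size d = 0.42 is small by Cohen's convention (0.2/0.5/0.8).

Threshold: power ≥ 0.80 is conventionally adequate.
Power ≈ 0.23 → the study is underpowered (power < 0.80).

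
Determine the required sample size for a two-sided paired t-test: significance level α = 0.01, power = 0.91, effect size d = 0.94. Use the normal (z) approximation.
n = 18 pairs

Sample size formula (paired t-test, normal approximation):
n = ((z_{α/2} + z_β) / d)²

z_{α/2} = 2.576 (for α = 0.01, two-sided)
z_β = 1.341 (for power = 0.91)
d = 0.94

n = ((2.576 + 1.341) / 0.94)²
n = (4.167)²
n ≈ 17.36
Round up to the next whole number: n = 18 pairs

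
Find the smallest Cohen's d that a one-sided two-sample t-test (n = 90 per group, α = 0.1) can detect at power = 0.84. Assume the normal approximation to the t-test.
d ≈ 0.34

Minimum detectable effect (two-sample t-test, normal approximation):
d = (z_α + z_β) / √(n/2)
d = (1.282 + 0.994) / √(90/2)
d = 2.276 / 6.708
d ≈ 0.34

By Cohen's convention (0.2 small / 0.5 medium / 0.8 large): small effect.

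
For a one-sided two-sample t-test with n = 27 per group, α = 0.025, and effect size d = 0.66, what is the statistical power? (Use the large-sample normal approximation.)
Power ≈ 0.68

Power calculation (two-sample t-test, normal approximation):
z_β = d · √(n/2) - z_α
z_β = 0.66 · √(27/2) - 1.960
z_β = 0.66 · 3.674 - 1.960
z_β = 0.465

Power = Φ(z_β) = Φ(0.465) ≈ 0.679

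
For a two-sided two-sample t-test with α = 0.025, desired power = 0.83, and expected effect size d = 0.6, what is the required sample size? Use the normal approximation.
n = 57 per group

Sample size formula (two-sample t-test, normal approximation):
n = 2 · ((z_{α/2} + z_β) / d)²

z_{α/2} = 2.241 (for α = 0.025, two-sided)
z_β = 0.954 (for power = 0.83)
d = 0.6

n = 2 · ((2.241 + 0.954) / 0.6)²
n = 2 · (5.325)²
n ≈ 56.71
Round up to the next whole number: n = 57 per group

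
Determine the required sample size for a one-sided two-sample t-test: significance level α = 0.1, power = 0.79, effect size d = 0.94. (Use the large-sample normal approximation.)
n = 10 per group

Sample size formula (two-sample t-test, normal approximation):
n = 2 · ((z_α + z_β) / d)²

z_α = 1.282 (for α = 0.1, one-sided)
z_β = 0.806 (for power = 0.79)
d = 0.94

n = 2 · ((1.282 + 0.806) / 0.94)²
n = 2 · (2.221)²
n ≈ 9.87
Round up to the next whole number: n = 10 per group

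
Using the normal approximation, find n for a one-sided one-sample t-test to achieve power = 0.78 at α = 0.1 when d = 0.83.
n = 7

Sample size formula (one-sample t-test, normal approximation):
n = ((z_α + z_β) / d)²

z_α = 1.282 (for α = 0.1, one-sided)
z_β = 0.772 (for power = 0.78)
d = 0.83

n = ((1.282 + 0.772) / 0.83)²
n = (2.475)²
n ≈ 6.13
Round up to the next whole number: n = 7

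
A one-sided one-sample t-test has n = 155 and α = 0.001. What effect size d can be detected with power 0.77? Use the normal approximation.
d ≈ 0.31

Minimum detectable effect (one-sample t-test, normal approximation):
d = (z_α + z_β) / √n
d = (3.090 + 0.739) / √155
d = 3.829 / 12.450
d ≈ 0.31

By Cohen's convention (0.2 small / 0.5 medium / 0.8 large): small effect.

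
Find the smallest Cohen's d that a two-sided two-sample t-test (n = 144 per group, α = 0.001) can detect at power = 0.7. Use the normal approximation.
d ≈ 0.45

Minimum detectable effect (two-sample t-test, normal approximation):
d = (z_{α/2} + z_β) / √(n/2)
d = (3.291 + 0.524) / √(144/2)
d = 3.815 / 8.485
d ≈ 0.45

By Cohen's convention (0.2 small / 0.5 medium / 0.8 large): small effect.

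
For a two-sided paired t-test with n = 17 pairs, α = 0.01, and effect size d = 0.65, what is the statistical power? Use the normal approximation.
Power ≈ 0.54

Power calculation (paired t-test, normal approximation):
z_β = d · √n - z_{α/2}
z_β = 0.65 · √17 - 2.576
z_β = 0.65 · 4.123 - 2.576
z_β = 0.104

Power = Φ(z_β) = Φ(0.104) ≈ 0.541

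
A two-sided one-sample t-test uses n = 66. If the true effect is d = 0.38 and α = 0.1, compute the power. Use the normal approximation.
Power ≈ 0.93

Power calculation (one-sample t-test, normal approximation):
z_β = d · √n - z_{α/2}
z_β = 0.38 · √66 - 1.645
z_β = 0.38 · 8.124 - 1.645
z_β = 1.442

Power = Φ(z_β) = Φ(1.442) ≈ 0.925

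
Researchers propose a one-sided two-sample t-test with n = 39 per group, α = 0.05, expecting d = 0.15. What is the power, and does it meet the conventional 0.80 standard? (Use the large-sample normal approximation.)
Power ≈ 0.16; the study is underpowered (power < 0.80)

Power calculation (two-sample t-test, normal approximation):
z_β = d · √(n/2) - z_α
z_β = 0.15 · √(39/2) - 1.645
z_β = 0.15 · 4.416 - 1.645
z_β = -0.982

Power = Φ(z_β) = Φ(-0.982) ≈ 0.163

Effect size d = 0.15 is very small by Cohen's convention (0.2/0.5/0.8).

Threshold: power ≥ 0.80 is conventionally adequate.
Power ≈ 0.16 → the study is underpowered (power < 0.80).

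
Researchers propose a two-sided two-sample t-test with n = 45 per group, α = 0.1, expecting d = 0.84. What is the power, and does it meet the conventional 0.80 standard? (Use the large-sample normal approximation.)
Power ≈ 0.99; the study is adequately powered (power ≥ 0.80)

Power calculation (two-sample t-test, normal approximation):
z_β = d · √(n/2) - z_{α/2}
z_β = 0.84 · √(45/2) - 1.645
z_β = 0.84 · 4.743 - 1.645
z_β = 2.340

Power = Φ(z_β) = Φ(2.340) ≈ 0.990

Effect size d = 0.84 is large by Cohen's convention (0.2/0.5/0.8).

Threshold: power ≥ 0.80 is conventionally adequate.
Power ≈ 0.99 → the study is adequately powered (power ≥ 0.80).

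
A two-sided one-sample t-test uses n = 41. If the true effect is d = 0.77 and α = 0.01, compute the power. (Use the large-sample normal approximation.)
Power ≈ 0.99

Power calculation (one-sample t-test, normal approximation):
z_β = d · √n - z_{α/2}
z_β = 0.77 · √41 - 2.576
z_β = 0.77 · 6.403 - 2.576
z_β = 2.355

Power = Φ(z_β) = Φ(2.355) ≈ 0.991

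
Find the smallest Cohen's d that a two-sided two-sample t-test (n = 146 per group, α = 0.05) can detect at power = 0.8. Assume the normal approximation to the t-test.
d ≈ 0.33

Minimum detectable effect (two-sample t-test, normal approximation):
d = (z_{α/2} + z_β) / √(n/2)
d = (1.960 + 0.842) / √(146/2)
d = 2.802 / 8.544
d ≈ 0.33

By Cohen's convention (0.2 small / 0.5 medium / 0.8 large): small effect.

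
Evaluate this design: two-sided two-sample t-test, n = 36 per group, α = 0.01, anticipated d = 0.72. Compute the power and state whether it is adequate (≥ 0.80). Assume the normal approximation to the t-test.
Power ≈ 0.68; the study is underpowered (power < 0.80)

Power calculation (two-sample t-test, normal approximation):
z_β = d · √(n/2) - z_{α/2}
z_β = 0.72 · √(36/2) - 2.576
z_β = 0.72 · 4.243 - 2.576
z_β = 0.479

Power = Φ(z_β) = Φ(0.479) ≈ 0.684

Effect size d = 0.72 is medium by Cohen's convention (0.2/0.5/0.8).

Threshold: power ≥ 0.80 is conventionally adequate.
Power ≈ 0.68 → the study is underpowered (power < 0.80).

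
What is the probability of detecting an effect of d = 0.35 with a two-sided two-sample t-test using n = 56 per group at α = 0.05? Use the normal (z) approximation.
Power ≈ 0.46

Power calculation (two-sample t-test, normal approximation):
z_β = d · √(n/2) - z_{α/2}
z_β = 0.35 · √(56/2) - 1.960
z_β = 0.35 · 5.292 - 1.960
z_β = -0.108

Power = Φ(z_β) = Φ(-0.108) ≈ 0.457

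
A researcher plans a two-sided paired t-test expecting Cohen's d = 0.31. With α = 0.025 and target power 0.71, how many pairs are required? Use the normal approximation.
n = 82 pairs

Sample size formula (paired t-test, normal approximation):
n = ((z_{α/2} + z_β) / d)²

z_{α/2} = 2.241 (for α = 0.025, two-sided)
z_β = 0.553 (for power = 0.71)
d = 0.31

n = ((2.241 + 0.553) / 0.31)²
n = (9.013)²
n ≈ 81.23
Round up to the next whole number: n = 82 pairs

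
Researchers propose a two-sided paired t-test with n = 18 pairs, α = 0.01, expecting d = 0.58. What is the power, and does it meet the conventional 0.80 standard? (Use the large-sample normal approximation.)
Power ≈ 0.45; the study is underpowered (power < 0.80)

Power calculation (paired t-test, normal approximation):
z_β = d · √n - z_{α/2}
z_β = 0.58 · √18 - 2.576
z_β = 0.58 · 4.243 - 2.576
z_β = -0.115

Power = Φ(z_β) = Φ(-0.115) ≈ 0.454

Effect size d = 0.58 is medium by Cohen's convention (0.2/0.5/0.8).

Threshold: power ≥ 0.80 is conventionally adequate.
Power ≈ 0.45 → the study is underpowered (power < 0.80).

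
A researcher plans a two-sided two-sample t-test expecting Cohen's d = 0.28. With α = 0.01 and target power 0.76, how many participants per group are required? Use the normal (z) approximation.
n = 275 per group

Sample size formula (two-sample t-test, normal approximation):
n = 2 · ((z_{α/2} + z_β) / d)²

z_{α/2} = 2.576 (for α = 0.01, two-sided)
z_β = 0.706 (for power = 0.76)
d = 0.28

n = 2 · ((2.576 + 0.706) / 0.28)²
n = 2 · (11.721)²
n ≈ 274.76
Round up to the next whole number: n = 275 per group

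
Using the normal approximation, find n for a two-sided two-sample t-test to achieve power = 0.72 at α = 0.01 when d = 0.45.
n = 99 per group

Sample size formula (two-sample t-test, normal approximation):
n = 2 · ((z_{α/2} + z_β) / d)²

z_{α/2} = 2.576 (for α = 0.01, two-sided)
z_β = 0.583 (for power = 0.72)
d = 0.45

n = 2 · ((2.576 + 0.583) / 0.45)²
n = 2 · (7.020)²
n ≈ 98.56
Round up to the next whole number: n = 99 per group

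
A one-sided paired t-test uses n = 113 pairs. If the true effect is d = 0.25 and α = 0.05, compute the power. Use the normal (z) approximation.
Power ≈ 0.84

Power calculation (paired t-test, normal approximation):
z_β = d · √n - z_α
z_β = 0.25 · √113 - 1.645
z_β = 0.25 · 10.630 - 1.645
z_β = 1.013

Power = Φ(z_β) = Φ(1.013) ≈ 0.844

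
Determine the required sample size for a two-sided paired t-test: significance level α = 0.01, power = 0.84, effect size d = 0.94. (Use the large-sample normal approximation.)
n = 15 pairs

Sample size formula (paired t-test, normal approximation):
n = ((z_{α/2} + z_β) / d)²

z_{α/2} = 2.576 (for α = 0.01, two-sided)
z_β = 0.994 (for power = 0.84)
d = 0.94

n = ((2.576 + 0.994) / 0.94)²
n = (3.798)²
n ≈ 14.42
Round up to the next whole number: n = 15 pairs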